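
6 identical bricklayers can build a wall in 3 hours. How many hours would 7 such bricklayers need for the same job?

18/7 hours

Total work is 6·3 = 18 bricklayer-hours.
With 7 bricklayers: 18/7 hours.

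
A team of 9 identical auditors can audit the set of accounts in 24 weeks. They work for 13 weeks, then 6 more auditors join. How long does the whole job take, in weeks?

One auditor does 1/216 of the job per week.
After 13 weeks with 9 auditors, 13/24 is done (11/24 left).
With 15 auditors the rate is 15/216 = 5/72, so the rest takes 11/24 ÷ 5/72 = 33/5 weeks.
Total = 13 + 33/5 = 98/5 weeks.

98/5 weeks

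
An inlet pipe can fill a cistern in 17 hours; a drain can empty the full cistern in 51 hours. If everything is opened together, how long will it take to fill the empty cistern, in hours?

Net rate = 1/17 − 1/51 = (3 − 1)/51 = 2/51 per hour.
Filling time = 1 ÷ (2/51) = 51/2 hours.

51/2 hours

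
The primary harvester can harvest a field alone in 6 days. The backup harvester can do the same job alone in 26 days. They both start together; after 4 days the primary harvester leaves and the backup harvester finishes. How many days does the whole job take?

26/3 days

In the first 4 days the combined rate is 8/39, so 32/39 of the job is done, leaving 7/39.
After the primary harvester leaves the rate is 1/26 per day; the remaining 7/39 takes 14/3 days.
Total = 4 + 14/3 = 26/3 days.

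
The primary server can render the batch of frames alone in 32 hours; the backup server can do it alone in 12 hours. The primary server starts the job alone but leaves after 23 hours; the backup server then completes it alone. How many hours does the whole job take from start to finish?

In 23 hours the primary server does 23/32 of the job, leaving 9/32.
The backup server works at 1/12 per hour, so finishing takes 9/32 ÷ 1/12 = 27/8 hours.
Total time = 23 + 27/8 = 211/8 hours.

211/8 hours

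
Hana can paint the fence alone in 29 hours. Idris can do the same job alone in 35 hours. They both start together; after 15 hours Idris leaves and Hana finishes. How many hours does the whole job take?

116/7 hours

In the first 15 hours the combined rate is 64/1015, so 192/203 of the job is done, leaving 11/203.
After Idris leaves the rate is 1/29 per hour; the remaining 11/203 takes 11/7 hours.
Total = 15 + 11/7 = 116/7 hours.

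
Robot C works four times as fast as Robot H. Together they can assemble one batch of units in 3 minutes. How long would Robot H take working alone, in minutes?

Let Robot H's rate be r; then Robot C's rate is 4r, so together (4 + 1)r = 5r = 1/3.
Thus r = 1/15 per minute.
Robot H alone: 15 minutes; Robot C alone: 15/4 minutes.

15 minutes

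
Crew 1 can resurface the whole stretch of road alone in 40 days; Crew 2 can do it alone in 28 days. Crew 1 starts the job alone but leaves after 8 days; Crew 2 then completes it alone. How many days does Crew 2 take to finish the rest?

In 8 days Crew 1 does 8/40 = 1/5 of the job, leaving 4/5.
Crew 2 works at 1/28 per day, so finishing takes 4/5 ÷ 1/28 = 112/5 days.

112/5 days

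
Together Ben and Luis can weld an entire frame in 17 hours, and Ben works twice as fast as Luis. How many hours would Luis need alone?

51 hours

Let Luis's rate be r; then Ben's rate is 2r, so together (2 + 1)r = 3r = 1/17.
Thus r = 1/51 per hour.
Luis alone: 51 hours; Ben alone: 51/2 hours.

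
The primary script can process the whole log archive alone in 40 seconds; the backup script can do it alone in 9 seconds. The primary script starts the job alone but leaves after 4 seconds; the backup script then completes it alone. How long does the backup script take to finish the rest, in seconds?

81/10 seconds

In 4 seconds the primary script does 4/40 = 1/10 of the job, leaving 9/10.
The backup script works at 1/9 per second, so finishing takes 9/10 ÷ 1/9 = 81/10 seconds.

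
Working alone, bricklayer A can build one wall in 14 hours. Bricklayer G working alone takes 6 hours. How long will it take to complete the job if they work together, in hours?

21/5 hours

With two workers the combined time is the product over the sum: 14·6/(14+6) = 84/20 = 21/5 hours.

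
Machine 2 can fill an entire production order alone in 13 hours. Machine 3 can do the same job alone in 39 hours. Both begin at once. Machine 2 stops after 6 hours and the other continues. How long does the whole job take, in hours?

21 hours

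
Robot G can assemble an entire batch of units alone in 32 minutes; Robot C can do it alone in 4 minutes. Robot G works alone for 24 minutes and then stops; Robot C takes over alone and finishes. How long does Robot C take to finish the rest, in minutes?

1 minute

In 24 minutes Robot G does 24/32 = 3/4 of the job, leaving 1/4.
Robot C works at 1/4 per minute, so finishing takes 1/4 ÷ 1/4 = 1 minute.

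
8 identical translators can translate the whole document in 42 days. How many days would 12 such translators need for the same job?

Total work is 8·42 = 336 translator-days.
With 12 translators: 336/12 = 28 days.

28 days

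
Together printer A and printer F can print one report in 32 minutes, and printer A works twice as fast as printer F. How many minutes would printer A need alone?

Let printer F's rate be r; then printer A's rate is 2r, so together (2 + 1)r = 3r = 1/32.
Thus r = 1/96 per minute.
Printer F alone: 96 minutes; printer A alone: 48 minutes.

48 minutes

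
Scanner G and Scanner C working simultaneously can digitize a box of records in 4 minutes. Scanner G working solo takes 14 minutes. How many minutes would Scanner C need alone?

28/5 minutes

Combined rate is 1/4 per minute.
Known contribution: 1/14 per minute.
So Scanner C's rate is 1/4 − 1/14 = 5/28, meaning 28/5 minutes alone.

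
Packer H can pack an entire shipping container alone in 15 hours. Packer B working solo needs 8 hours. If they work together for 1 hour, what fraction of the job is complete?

23/120

Combined rate: 1/15 + 1/8 = (8 + 15)/120 = 23/120 per hour.
In 1 hour they complete 1·23/120 = 23/120 of the job.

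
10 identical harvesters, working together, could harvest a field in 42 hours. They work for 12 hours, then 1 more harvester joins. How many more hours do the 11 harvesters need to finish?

300/11 hours

One harvester does 1/420 of the job per hour.
After 12 hours with 10 harvesters, 2/7 is done (5/7 left).
With 11 harvesters the rate is 11/420, so the rest takes 5/7 ÷ 11/420 = 300/11 hours.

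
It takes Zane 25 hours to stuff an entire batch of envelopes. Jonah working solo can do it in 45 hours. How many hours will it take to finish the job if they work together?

Combined rate: 1/25 + 1/45 = (9 + 5)/225 = 14/225 per hour.
Time = 1 ÷ (14/225) = 225/14 hours.

225/14 hours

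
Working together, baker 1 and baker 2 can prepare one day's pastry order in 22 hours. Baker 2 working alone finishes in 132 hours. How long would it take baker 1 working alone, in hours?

132/5 hours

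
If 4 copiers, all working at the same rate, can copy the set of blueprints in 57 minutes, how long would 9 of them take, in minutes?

76/3 minutes

Total work is 4·57 = 228 copier-minutes.
With 9 copiers: 228/9 = 76/3 minutes.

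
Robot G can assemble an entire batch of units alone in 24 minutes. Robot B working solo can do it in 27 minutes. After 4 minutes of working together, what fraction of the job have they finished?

17/54

Combined rate: 1/24 + 1/27 = (9 + 8)/216 = 17/216 per minute.
In 4 minutes they complete 4·17/216 = 17/54 of the job.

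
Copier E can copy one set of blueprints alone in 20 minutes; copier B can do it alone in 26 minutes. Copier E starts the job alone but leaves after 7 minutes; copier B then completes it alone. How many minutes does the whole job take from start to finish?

239/10 minutes

In 7 minutes copier E does 7/20 of the job, leaving 13/20.
Copier B works at 1/26 per minute, so finishing takes 13/20 ÷ 1/26 = 169/10 minutes.
Total time = 7 + 169/10 = 239/10 minutes.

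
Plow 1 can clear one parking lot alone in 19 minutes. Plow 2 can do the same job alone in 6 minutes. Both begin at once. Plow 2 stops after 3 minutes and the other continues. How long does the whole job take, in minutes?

19/2 minutes

In the first 3 minutes the combined rate is 25/114, so 25/38 of the job is done, leaving 13/38.
After plow 2 leaves the rate is 1/19 per minute; the remaining 13/38 takes 13/2 minutes.
Total = 3 + 13/2 = 19/2 minutes.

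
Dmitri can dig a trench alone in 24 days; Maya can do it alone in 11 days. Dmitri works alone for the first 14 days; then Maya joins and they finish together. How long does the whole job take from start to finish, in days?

In 14 days Dmitri does 14/24 = 7/12 of the job, leaving 5/12.
Dmitri and Maya together work at 35/264 per day, so finishing takes 5/12 ÷ 35/264 = 22/7 days.
Total time = 14 + 22/7 = 120/7 days.

120/7 days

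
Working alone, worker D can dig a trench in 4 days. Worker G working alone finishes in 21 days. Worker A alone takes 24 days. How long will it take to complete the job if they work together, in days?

56/19 days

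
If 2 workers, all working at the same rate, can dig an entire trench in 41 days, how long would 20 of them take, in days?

41/10 days

Total work is 2·41 = 82 worker-days.
With 20 workers: 82/20 = 41/10 days.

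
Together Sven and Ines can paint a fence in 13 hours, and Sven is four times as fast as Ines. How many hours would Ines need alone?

65 hours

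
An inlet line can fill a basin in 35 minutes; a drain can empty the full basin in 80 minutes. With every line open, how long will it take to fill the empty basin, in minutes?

560/9 minutes

Net rate = 1/35 − 1/80 = (16 − 7)/560 = 9/560 per minute.
Filling time = 1 ÷ (9/560) = 560/9 minutes.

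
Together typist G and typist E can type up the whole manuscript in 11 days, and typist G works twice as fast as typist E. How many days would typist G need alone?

33/2 days

Let typist E's rate be r; then typist G's rate is 2r, so together (2 + 1)r = 3r = 1/11.
Thus r = 1/33 per day.
Typist E alone: 33 days; typist G alone: 33/2 days.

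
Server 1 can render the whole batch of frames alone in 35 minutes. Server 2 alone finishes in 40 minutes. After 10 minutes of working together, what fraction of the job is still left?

13/28

Combined rate: 1/35 + 1/40 = (8 + 7)/280 = 15/280 = 3/56 per minute.
In 10 minutes they complete 10·3/56 = 15/28 of the job.
So 13/28 remains.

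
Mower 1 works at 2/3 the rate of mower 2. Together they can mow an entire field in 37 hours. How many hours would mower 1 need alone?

185/2 hours

Let mower 2's rate be r; then mower 1's rate is (2/3)r, so together (2/3 + 1)r = (5/3)r = 1/37.
Thus r = 3/185 per hour.
Mower 2 alone: 185/3 hours; mower 1 alone: 185/2 hours.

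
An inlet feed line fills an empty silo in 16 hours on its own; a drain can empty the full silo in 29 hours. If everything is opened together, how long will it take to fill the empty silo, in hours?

464/13 hours

Net rate = 1/16 − 1/29 = (29 − 16)/464 = 13/464 per hour.
Filling time = 1 ÷ (13/464) = 464/13 hours.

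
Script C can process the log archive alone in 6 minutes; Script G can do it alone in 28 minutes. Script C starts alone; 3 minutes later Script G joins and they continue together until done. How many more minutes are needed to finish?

In 3 minutes Script C does 3/6 = 1/2 of the job, leaving 1/2.
Script C and Script G together work at 17/84 per minute, so finishing takes 1/2 ÷ 17/84 = 42/17 minutes.

42/17 minutes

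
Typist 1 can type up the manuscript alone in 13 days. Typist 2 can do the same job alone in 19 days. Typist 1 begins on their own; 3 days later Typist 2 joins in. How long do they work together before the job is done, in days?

95/16 days

In the first 3 days Typist 1 alone does 3/13 of the job, leaving 10/13.
Once everyone is working, combined rate: 1/13 + 1/19 = (19 + 13)/247 = 32/247 per day.
Remaining 10/13 at 32/247 per day takes 95/16 days.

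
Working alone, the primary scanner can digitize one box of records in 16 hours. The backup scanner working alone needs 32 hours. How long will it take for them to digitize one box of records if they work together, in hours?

With two workers the combined time is the product over the sum: 16·32/(16+32) = 512/48 = 32/3 hours.

32/3 hours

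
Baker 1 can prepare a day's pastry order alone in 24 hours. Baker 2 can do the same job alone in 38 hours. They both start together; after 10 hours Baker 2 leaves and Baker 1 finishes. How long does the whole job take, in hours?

In the first 10 hours the combined rate is 31/456, so 155/228 of the job is done, leaving 73/228.
After Baker 2 leaves the rate is 1/24 per hour; the remaining 73/228 takes 146/19 hours.
Total = 10 + 146/19 = 336/19 hours.

336/19 hours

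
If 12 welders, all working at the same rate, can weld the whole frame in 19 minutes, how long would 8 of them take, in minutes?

Total work is 12·19 = 228 welder-minutes.
With 8 welders: 228/8 = 57/2 minutes.

57/2 minutes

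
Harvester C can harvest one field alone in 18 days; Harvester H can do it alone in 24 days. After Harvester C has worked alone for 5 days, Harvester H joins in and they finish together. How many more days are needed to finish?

In 5 days Harvester C does 5/18 of the job, leaving 13/18.
Harvester C and Harvester H together work at 7/72 per day, so finishing takes 13/18 ÷ 7/72 = 52/7 days.

52/7 days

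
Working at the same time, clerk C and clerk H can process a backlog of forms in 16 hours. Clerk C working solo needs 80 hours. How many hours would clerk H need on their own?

20 hours

Combined rate is 1/16 per hour.
Known contribution: 1/80 per hour.
So clerk H's rate is 1/16 − 1/80 = 1/20, meaning 20 hours alone.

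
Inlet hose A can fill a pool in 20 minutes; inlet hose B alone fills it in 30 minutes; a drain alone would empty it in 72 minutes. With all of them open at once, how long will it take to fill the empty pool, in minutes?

72/5 minutes

Net rate = 1/20 + 1/30 − 1/72 = (18 + 12 − 5)/360 = 25/360 = 5/72 per minute.
Filling time = 1 ÷ (5/72) = 72/5 minutes.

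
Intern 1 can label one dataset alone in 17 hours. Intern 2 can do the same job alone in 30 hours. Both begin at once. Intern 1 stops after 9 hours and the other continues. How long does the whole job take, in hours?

In the first 9 hours the combined rate is 47/510, so 141/170 of the job is done, leaving 29/170.
After Intern 1 leaves the rate is 1/30 per hour; the remaining 29/170 takes 87/17 hours.
Total = 9 + 87/17 = 240/17 hours.

240/17 hours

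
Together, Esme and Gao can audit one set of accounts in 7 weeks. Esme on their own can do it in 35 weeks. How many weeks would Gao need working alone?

35/4 weeks

Combined rate is 1/7 per week.
Known contribution: 1/35 per week.
So Gao's rate is 1/7 − 1/35 = 4/35, meaning 35/4 weeks alone.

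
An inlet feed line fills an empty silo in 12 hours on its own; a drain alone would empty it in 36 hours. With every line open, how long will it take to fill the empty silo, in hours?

Net rate = 1/12 − 1/36 = (3 − 1)/36 = 2/36 = 1/18 per hour.
Filling time = 1 ÷ (1/18) = 18 hours.

18 hours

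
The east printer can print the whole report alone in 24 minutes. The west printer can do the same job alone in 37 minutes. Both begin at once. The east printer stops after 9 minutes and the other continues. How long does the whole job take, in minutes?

185/8 minutes

In the first 9 minutes the combined rate is 61/888, so 183/296 of the job is done, leaving 113/296.
After the east printer leaves the rate is 1/37 per minute; the remaining 113/296 takes 113/8 minutes.
Total = 9 + 113/8 = 185/8 minutes.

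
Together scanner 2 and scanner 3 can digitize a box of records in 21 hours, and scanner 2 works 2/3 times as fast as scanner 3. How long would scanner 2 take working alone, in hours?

Let scanner 3's rate be r; then scanner 2's rate is (2/3)r, so together (2/3 + 1)r = (5/3)r = 1/21.
Thus r = 1/35 per hour.
Scanner 3 alone: 35 hours; scanner 2 alone: 105/2 hours.

105/2 hours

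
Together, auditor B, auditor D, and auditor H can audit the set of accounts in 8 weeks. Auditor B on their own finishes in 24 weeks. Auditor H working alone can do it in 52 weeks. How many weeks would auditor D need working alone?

78/5 weeks

Combined rate is 1/8 per week.
Known contribution: 1/24 + 1/52 = (13 + 6)/312 = 19/312 per week.
So auditor D's rate is 1/8 − 19/312 = 5/78, meaning 78/5 weeks alone.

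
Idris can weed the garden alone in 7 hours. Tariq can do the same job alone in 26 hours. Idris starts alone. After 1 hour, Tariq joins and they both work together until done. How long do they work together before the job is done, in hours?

52/11 hours

In the first 1 hour Idris alone does 1/7 of the job, leaving 6/7.
Once everyone is working, combined rate: 1/7 + 1/26 = (26 + 7)/182 = 33/182 per hour.
Remaining 6/7 at 33/182 per hour takes 52/11 hours.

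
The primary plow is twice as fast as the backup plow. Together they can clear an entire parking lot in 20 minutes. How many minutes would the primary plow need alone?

30 minutes

Let the backup plow's rate be r; then the primary plow's rate is 2r, so together (2 + 1)r = 3r = 1/20.
Thus r = 1/60 per minute.
The backup plow alone: 60 minutes; the primary plow alone: 30 minutes.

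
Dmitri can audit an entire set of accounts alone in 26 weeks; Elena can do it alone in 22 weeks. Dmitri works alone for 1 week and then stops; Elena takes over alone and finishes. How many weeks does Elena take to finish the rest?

In 1 week Dmitri does 1/26 of the job, leaving 25/26.
Elena works at 1/22 per week, so finishing takes 25/26 ÷ 1/22 = 275/13 weeks.

275/13 weeks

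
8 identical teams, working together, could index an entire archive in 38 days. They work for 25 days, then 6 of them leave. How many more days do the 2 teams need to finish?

52 days

One team does 1/304 of the job per day.
After 25 days with 8 teams, 25/38 is done (13/38 left).
With 2 teams the rate is 2/304 = 1/152, so the rest takes 13/38 ÷ 1/152 = 52 days.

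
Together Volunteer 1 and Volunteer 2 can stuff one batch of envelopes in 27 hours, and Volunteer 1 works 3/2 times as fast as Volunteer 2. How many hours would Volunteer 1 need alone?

Let Volunteer 2's rate be r; then Volunteer 1's rate is (3/2)r, so together (3/2 + 1)r = (5/2)r = 1/27.
Thus r = 2/135 per hour.
Volunteer 2 alone: 135/2 hours; Volunteer 1 alone: 45 hours.

45 hours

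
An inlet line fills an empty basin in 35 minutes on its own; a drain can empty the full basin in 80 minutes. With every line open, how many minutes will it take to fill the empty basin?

560/9 minutes

Net rate = 1/35 − 1/80 = (16 − 7)/560 = 9/560 per minute.
Filling time = 1 ÷ (9/560) = 560/9 minutes.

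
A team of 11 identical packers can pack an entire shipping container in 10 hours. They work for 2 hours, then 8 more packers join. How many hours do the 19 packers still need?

88/19 hours

One packer does 1/110 of the job per hour.
After 2 hours with 11 packers, 1/5 is done (4/5 left).
With 19 packers the rate is 19/110, so the rest takes 4/5 ÷ 19/110 = 88/19 hours.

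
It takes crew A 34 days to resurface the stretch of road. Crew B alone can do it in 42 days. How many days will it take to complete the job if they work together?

Combined rate: 1/34 + 1/42 = (21 + 17)/714 = 38/714 = 19/357 per day.
Time = 1 ÷ (19/357) = 357/19 days.

357/19 days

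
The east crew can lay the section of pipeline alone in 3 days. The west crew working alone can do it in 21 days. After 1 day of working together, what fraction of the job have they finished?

Combined rate: 1/3 + 1/21 = (7 + 1)/21 = 8/21 per day.
In 1 day they complete 1·8/21 = 8/21 of the job.

8/21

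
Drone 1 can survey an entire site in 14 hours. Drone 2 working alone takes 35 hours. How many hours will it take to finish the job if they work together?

Combined rate: 1/14 + 1/35 = (5 + 2)/70 = 7/70 = 1/10 per hour.
Time = 1 ÷ (1/10) = 10 hours.

10 hours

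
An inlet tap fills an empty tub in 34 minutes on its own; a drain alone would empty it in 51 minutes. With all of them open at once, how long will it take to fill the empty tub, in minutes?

Net rate = 1/34 − 1/51 = (3 − 2)/102 = 1/102 per minute.
Filling time = 1 ÷ (1/102) = 102 minutes.

102 minutes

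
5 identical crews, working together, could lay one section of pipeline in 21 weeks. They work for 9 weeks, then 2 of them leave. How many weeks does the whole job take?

One crew does 1/105 of the job per week.
After 9 weeks with 5 crews, 3/7 is done (4/7 left).
With 3 crews the rate is 3/105 = 1/35, so the rest takes 4/7 ÷ 1/35 = 20 weeks.
Total = 9 + 20 = 29 weeks.

29 weeks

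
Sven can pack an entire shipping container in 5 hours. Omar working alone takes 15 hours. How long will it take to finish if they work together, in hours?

15/4 hours

Combined rate: 1/5 + 1/15 = (3 + 1)/15 = 4/15 per hour.
Time = 1 ÷ (4/15) = 15/4 hours.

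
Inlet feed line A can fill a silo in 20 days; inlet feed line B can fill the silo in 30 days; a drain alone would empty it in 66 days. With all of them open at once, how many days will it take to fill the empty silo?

44/3 days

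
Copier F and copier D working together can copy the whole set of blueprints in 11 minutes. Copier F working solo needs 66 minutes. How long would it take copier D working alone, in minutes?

Combined rate is 1/11 per minute.
Known contribution: 1/66 per minute.
So copier D's rate is 1/11 − 1/66 = 5/66, meaning 66/5 minutes alone.

66/5 minutes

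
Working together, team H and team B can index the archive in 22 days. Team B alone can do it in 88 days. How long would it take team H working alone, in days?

88/3 days

Combined rate is 1/22 per day.
Known contribution: 1/88 per day.
So team H's rate is 1/22 − 1/88 = 3/88, meaning 88/3 days alone.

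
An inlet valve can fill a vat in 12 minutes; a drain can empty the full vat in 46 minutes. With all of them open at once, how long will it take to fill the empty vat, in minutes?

276/17 minutes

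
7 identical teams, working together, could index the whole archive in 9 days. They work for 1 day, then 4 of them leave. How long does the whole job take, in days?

59/3 days

One team does 1/63 of the job per day.
After 1 day with 7 teams, 1/9 is done (8/9 left).
With 3 teams the rate is 3/63 = 1/21, so the rest takes 8/9 ÷ 1/21 = 56/3 days.
Total = 1 + 56/3 = 59/3 days.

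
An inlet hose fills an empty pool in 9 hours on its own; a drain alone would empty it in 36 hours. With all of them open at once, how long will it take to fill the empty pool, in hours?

Net rate = 1/9 − 1/36 = (4 − 1)/36 = 3/36 = 1/12 per hour.
Filling time = 1 ÷ (1/12) = 12 hours.

12 hours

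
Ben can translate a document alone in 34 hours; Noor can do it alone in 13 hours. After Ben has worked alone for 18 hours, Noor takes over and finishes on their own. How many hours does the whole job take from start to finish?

In 18 hours Ben does 18/34 = 9/17 of the job, leaving 8/17.
Noor works at 1/13 per hour, so finishing takes 8/17 ÷ 1/13 = 104/17 hours.
Total time = 18 + 104/17 = 410/17 hours.

410/17 hours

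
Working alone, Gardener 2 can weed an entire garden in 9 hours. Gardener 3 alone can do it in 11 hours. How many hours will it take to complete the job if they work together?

99/20 hours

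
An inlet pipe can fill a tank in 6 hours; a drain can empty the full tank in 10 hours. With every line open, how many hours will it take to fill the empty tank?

15 hours

Net rate = 1/6 − 1/10 = (5 − 3)/30 = 2/30 = 1/15 per hour.
Filling time = 1 ÷ (1/15) = 15 hours.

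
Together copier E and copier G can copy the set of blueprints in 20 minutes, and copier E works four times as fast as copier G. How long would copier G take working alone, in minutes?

Let copier G's rate be r; then copier E's rate is 4r, so together (4 + 1)r = 5r = 1/20.
Thus r = 1/100 per minute.
Copier G alone: 100 minutes; copier E alone: 25 minutes.

100 minutes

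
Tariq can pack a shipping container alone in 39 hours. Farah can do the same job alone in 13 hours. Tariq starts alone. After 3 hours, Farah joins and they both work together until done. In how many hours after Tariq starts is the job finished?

12 hours

In the first 3 hours Tariq alone does 3/39 = 1/13 of the job, leaving 12/13.
Once everyone is working, combined rate: 1/39 + 1/13 = (1 + 3)/39 = 4/39 per hour.
Remaining 12/13 at 4/39 per hour takes 9 hours.
Total from the start = 3 + 9 = 12 hours.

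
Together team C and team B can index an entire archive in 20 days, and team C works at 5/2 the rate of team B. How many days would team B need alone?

70 days

Let team B's rate be r; then team C's rate is (5/2)r, so together (5/2 + 1)r = (7/2)r = 1/20.
Thus r = 1/70 per day.
Team B alone: 70 days; team C alone: 28 days.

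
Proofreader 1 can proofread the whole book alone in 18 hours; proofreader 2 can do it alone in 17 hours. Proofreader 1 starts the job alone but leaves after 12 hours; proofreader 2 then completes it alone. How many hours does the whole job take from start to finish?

In 12 hours proofreader 1 does 12/18 = 2/3 of the job, leaving 1/3.
Proofreader 2 works at 1/17 per hour, so finishing takes 1/3 ÷ 1/17 = 17/3 hours.
Total time = 12 + 17/3 = 53/3 hours.

53/3 hours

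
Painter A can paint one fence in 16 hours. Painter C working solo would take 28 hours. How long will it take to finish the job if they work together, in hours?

112/11 hours

With two workers the combined time is the product over the sum: 16·28/(16+28) = 448/44 = 112/11 hours.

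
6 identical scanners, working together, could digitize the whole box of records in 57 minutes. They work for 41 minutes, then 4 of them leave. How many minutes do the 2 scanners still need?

48 minutes

One scanner does 1/342 of the job per minute.
After 41 minutes with 6 scanners, 41/57 is done (16/57 left).
With 2 scanners the rate is 2/342 = 1/171, so the rest takes 16/57 ÷ 1/171 = 48 minutes.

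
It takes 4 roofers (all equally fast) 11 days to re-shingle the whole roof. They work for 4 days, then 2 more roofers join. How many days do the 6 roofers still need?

One roofer does 1/44 of the job per day.
After 4 days with 4 roofers, 4/11 is done (7/11 left).
With 6 roofers the rate is 6/44 = 3/22, so the rest takes 7/11 ÷ 3/22 = 14/3 days.

14/3 days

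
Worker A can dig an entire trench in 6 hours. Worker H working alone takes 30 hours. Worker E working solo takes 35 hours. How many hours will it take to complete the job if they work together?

35/8 hours

Combined rate: 1/6 + 1/30 + 1/35 = (35 + 7 + 6)/210 = 48/210 = 8/35 per hour.
Time = 1 ÷ (8/35) = 35/8 hours.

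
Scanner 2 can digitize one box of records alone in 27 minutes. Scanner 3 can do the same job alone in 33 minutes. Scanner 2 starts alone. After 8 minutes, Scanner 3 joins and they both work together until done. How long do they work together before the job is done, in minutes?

In the first 8 minutes Scanner 2 alone does 8/27 of the job, leaving 19/27.
Once everyone is working, combined rate: 1/27 + 1/33 = (11 + 9)/297 = 20/297 per minute.
Remaining 19/27 at 20/297 per minute takes 209/20 minutes.

209/20 minutes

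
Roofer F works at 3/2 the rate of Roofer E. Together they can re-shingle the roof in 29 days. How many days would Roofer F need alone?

Let Roofer E's rate be r; then Roofer F's rate is (3/2)r, so together (3/2 + 1)r = (5/2)r = 1/29.
Thus r = 2/145 per day.
Roofer E alone: 145/2 days; Roofer F alone: 145/3 days.

145/3 days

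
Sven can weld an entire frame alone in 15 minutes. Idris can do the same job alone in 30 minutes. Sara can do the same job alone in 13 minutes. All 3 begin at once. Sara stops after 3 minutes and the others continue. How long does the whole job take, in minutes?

In the first 3 minutes the combined rate is 23/130, so 69/130 of the job is done, leaving 61/130.
After Sara leaves the rate is 1/10 per minute; the remaining 61/130 takes 61/13 minutes.
Total = 3 + 61/13 = 100/13 minutes.

100/13 minutes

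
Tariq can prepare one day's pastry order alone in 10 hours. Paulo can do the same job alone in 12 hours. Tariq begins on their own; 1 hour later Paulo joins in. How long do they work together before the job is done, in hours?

54/11 hours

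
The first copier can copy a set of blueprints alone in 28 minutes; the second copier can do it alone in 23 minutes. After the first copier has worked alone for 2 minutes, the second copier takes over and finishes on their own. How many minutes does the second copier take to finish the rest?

In 2 minutes the first copier does 2/28 = 1/14 of the job, leaving 13/14.
The second copier works at 1/23 per minute, so finishing takes 13/14 ÷ 1/23 = 299/14 minutes.

299/14 minutes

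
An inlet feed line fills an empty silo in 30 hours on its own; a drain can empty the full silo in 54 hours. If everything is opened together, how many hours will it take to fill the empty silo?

Net rate = 1/30 − 1/54 = (9 − 5)/270 = 4/270 = 2/135 per hour.
Filling time = 1 ÷ (2/135) = 135/2 hours.

135/2 hours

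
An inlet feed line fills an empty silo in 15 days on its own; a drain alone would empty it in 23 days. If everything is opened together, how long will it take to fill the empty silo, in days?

Net rate = 1/15 − 1/23 = (23 − 15)/345 = 8/345 per day.
Filling time = 1 ÷ (8/345) = 345/8 days.

345/8 days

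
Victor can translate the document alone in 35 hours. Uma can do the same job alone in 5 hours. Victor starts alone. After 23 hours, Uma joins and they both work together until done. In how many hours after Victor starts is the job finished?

49/2 hours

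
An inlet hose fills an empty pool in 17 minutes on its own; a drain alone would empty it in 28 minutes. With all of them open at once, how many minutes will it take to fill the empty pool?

476/11 minutes

Net rate = 1/17 − 1/28 = (28 − 17)/476 = 11/476 per minute.
Filling time = 1 ÷ (11/476) = 476/11 minutes.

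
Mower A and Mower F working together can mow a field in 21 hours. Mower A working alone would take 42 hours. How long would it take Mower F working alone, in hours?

42 hours

Combined rate is 1/21 per hour.
Known contribution: 1/42 per hour.
So Mower F's rate is 1/21 − 1/42 = 1/42, meaning 42 hours alone.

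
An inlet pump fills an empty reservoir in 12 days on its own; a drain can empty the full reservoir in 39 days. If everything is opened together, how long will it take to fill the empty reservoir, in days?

52/3 days

Net rate = 1/12 − 1/39 = (13 − 4)/156 = 9/156 = 3/52 per day.
Filling time = 1 ÷ (3/52) = 52/3 days.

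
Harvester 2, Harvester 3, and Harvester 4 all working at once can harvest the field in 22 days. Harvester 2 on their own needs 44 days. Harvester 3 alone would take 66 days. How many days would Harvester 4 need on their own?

Combined rate is 1/22 per day.
Known contribution: 1/44 + 1/66 = (3 + 2)/132 = 5/132 per day.
So Harvester 4's rate is 1/22 − 5/132 = 1/132, meaning 132 days alone.

132 days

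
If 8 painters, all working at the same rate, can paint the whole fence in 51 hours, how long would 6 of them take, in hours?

68 hours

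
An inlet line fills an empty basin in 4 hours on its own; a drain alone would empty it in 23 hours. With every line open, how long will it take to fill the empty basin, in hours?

92/19 hours

Net rate = 1/4 − 1/23 = (23 − 4)/92 = 19/92 per hour.
Filling time = 1 ÷ (19/92) = 92/19 hours.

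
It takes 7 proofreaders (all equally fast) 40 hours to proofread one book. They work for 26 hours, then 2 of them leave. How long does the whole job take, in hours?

One proofreader does 1/280 of the job per hour.
After 26 hours with 7 proofreaders, 13/20 is done (7/20 left).
With 5 proofreaders the rate is 5/280 = 1/56, so the rest takes 7/20 ÷ 1/56 = 98/5 hours.
Total = 26 + 98/5 = 228/5 hours.

228/5 hours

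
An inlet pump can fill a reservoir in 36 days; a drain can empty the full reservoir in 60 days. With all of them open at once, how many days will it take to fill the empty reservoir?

90 days

Net rate = 1/36 − 1/60 = (5 − 3)/180 = 2/180 = 1/90 per day.
Filling time = 1 ÷ (1/90) = 90 days.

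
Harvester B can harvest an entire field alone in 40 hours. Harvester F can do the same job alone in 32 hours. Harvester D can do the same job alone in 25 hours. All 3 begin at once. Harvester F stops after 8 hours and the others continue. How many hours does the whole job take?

In the first 8 hours the combined rate is 77/800, so 77/100 of the job is done, leaving 23/100.
After harvester F leaves the rate is 13/200 per hour; the remaining 23/100 takes 46/13 hours.
Total = 8 + 46/13 = 150/13 hours.

150/13 hours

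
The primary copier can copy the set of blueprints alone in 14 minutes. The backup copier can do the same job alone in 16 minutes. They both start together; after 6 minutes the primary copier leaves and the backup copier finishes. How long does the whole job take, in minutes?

In the first 6 minutes the combined rate is 15/112, so 45/56 of the job is done, leaving 11/56.
After the primary copier leaves the rate is 1/16 per minute; the remaining 11/56 takes 22/7 minutes.
Total = 6 + 22/7 = 64/7 minutes.

64/7 minutes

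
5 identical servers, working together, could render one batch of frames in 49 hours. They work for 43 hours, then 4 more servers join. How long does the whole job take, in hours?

139/3 hours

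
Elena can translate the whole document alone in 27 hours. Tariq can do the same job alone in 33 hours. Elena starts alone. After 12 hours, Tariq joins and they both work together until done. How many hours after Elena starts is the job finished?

In the first 12 hours Elena alone does 12/27 = 4/9 of the job, leaving 5/9.
Once everyone is working, combined rate: 1/27 + 1/33 = (11 + 9)/297 = 20/297 per hour.
Remaining 5/9 at 20/297 per hour takes 33/4 hours.
Total from the start = 12 + 33/4 = 81/4 hours.

81/4 hours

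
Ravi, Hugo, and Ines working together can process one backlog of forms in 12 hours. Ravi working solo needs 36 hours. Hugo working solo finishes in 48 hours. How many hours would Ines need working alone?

144/5 hours

Combined rate is 1/12 per hour.
Known contribution: 1/36 + 1/48 = (4 + 3)/144 = 7/144 per hour.
So Ines's rate is 1/12 − 7/144 = 5/144, meaning 144/5 hours alone.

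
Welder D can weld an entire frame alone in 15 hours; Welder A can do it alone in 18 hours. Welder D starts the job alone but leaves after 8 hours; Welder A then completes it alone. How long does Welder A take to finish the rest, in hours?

In 8 hours Welder D does 8/15 of the job, leaving 7/15.
Welder A works at 1/18 per hour, so finishing takes 7/15 ÷ 1/18 = 42/5 hours.

42/5 hours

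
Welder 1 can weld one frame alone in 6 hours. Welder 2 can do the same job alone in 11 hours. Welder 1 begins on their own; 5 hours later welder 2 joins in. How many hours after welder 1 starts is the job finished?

In the first 5 hours welder 1 alone does 5/6 of the job, leaving 1/6.
Once everyone is working, combined rate: 1/6 + 1/11 = (11 + 6)/66 = 17/66 per hour.
Remaining 1/6 at 17/66 per hour takes 11/17 hours.
Total from the start = 5 + 11/17 = 96/17 hours.

96/17 hours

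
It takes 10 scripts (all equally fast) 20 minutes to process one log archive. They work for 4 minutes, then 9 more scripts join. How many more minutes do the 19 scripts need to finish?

One script does 1/200 of the job per minute.
After 4 minutes with 10 scripts, 1/5 is done (4/5 left).
With 19 scripts the rate is 19/200, so the rest takes 4/5 ÷ 19/200 = 160/19 minutes.

160/19 minutes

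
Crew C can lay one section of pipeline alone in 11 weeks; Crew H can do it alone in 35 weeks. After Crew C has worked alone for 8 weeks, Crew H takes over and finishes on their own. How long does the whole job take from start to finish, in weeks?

In 8 weeks Crew C does 8/11 of the job, leaving 3/11.
Crew H works at 1/35 per week, so finishing takes 3/11 ÷ 1/35 = 105/11 weeks.
Total time = 8 + 105/11 = 193/11 weeks.

193/11 weeks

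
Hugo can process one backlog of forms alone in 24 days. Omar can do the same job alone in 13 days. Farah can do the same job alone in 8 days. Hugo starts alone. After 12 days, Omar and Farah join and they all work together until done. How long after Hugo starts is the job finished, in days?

In the first 12 days Hugo alone does 12/24 = 1/2 of the job, leaving 1/2.
Once everyone is working, combined rate: 1/24 + 1/13 + 1/8 = (13 + 24 + 39)/312 = 76/312 = 19/78 per day.
Remaining 1/2 at 19/78 per day takes 39/19 days.
Total from the start = 12 + 39/19 = 267/19 days.

267/19 days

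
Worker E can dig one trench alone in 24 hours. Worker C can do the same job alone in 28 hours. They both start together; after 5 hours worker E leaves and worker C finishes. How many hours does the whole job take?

In the first 5 hours the combined rate is 13/168, so 65/168 of the job is done, leaving 103/168.
After worker E leaves the rate is 1/28 per hour; the remaining 103/168 takes 103/6 hours.
Total = 5 + 103/6 = 133/6 hours.

133/6 hours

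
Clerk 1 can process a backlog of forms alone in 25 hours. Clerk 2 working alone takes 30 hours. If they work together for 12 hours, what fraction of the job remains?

3/25

Combined rate: 1/25 + 1/30 = (6 + 5)/150 = 11/150 per hour.
In 12 hours they complete 12·11/150 = 22/25 of the job.
So 3/25 remains.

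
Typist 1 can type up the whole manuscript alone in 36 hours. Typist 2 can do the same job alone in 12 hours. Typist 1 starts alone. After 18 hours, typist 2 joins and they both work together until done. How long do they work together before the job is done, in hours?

9/2 hours

In the first 18 hours typist 1 alone does 18/36 = 1/2 of the job, leaving 1/2.
Once everyone is working, combined rate: 1/36 + 1/12 = (1 + 3)/36 = 4/36 = 1/9 per hour.
Remaining 1/2 at 1/9 per hour takes 9/2 hours.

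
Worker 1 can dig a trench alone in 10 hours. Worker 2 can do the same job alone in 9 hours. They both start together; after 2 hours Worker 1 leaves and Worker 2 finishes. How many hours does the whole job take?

36/5 hours

In the first 2 hours the combined rate is 19/90, so 19/45 of the job is done, leaving 26/45.
After Worker 1 leaves the rate is 1/9 per hour; the remaining 26/45 takes 26/5 hours.
Total = 2 + 26/5 = 36/5 hours.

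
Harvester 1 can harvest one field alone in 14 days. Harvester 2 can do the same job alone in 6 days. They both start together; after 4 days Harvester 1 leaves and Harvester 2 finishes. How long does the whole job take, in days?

In the first 4 days the combined rate is 5/21, so 20/21 of the job is done, leaving 1/21.
After Harvester 1 leaves the rate is 1/6 per day; the remaining 1/21 takes 2/7 days.
Total = 4 + 2/7 = 30/7 days.

30/7 days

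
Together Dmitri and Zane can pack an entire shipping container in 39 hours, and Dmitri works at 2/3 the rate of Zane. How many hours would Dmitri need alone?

Let Zane's rate be r; then Dmitri's rate is (2/3)r, so together (2/3 + 1)r = (5/3)r = 1/39.
Thus r = 1/65 per hour.
Zane alone: 65 hours; Dmitri alone: 195/2 hours.

195/2 hours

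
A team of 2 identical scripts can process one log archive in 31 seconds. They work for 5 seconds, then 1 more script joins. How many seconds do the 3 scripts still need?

One script does 1/62 of the job per second.
After 5 seconds with 2 scripts, 5/31 is done (26/31 left).
With 3 scripts the rate is 3/62, so the rest takes 26/31 ÷ 3/62 = 52/3 seconds.

52/3 seconds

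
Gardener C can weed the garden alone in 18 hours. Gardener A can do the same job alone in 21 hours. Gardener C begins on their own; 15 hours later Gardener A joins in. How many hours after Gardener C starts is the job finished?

216/13 hours

In the first 15 hours Gardener C alone does 15/18 = 5/6 of the job, leaving 1/6.
Once everyone is working, combined rate: 1/18 + 1/21 = (7 + 6)/126 = 13/126 per hour.
Remaining 1/6 at 13/126 per hour takes 21/13 hours.
Total from the start = 15 + 21/13 = 216/13 hours.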